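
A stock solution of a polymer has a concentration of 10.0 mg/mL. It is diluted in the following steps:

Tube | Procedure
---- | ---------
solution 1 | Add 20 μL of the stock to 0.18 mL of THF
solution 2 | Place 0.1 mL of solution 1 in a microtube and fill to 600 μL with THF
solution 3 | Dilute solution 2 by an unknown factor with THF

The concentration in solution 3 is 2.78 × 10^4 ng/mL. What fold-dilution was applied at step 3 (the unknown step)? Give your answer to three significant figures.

Step 1: 20 μL + 0.18 mL = 200 μL total → factor 200/20 = 10
Step 2: 0.1 mL brought to 600 μL → factor 0.6/0.1 = 6
Step 3: unknown factor x
Product of known-step factors = 60
Overall factor = 10.0 mg/mL / (2.78 × 10^4 ng/mL) = 359.71
x = 359.71 / 60 = 6.00

6.00-fold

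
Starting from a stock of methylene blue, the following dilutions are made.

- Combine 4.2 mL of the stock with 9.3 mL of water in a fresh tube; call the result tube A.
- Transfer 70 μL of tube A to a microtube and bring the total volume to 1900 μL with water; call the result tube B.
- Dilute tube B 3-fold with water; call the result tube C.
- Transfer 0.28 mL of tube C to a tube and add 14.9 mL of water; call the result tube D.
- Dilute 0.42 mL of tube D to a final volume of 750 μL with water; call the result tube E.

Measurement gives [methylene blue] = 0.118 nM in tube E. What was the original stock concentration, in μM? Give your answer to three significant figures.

2.99 μM

Step 1: 4.2 mL + 9.3 mL = 13.5 mL total → factor 13.5/4.2 = 3.2143
Step 2: 70 μL brought to 1900 μL → factor 1900/70 = 27.143
Step 3: 3-fold → factor 3
Step 4: 0.28 mL + 14.9 mL = 15.18 mL total → factor 15.18/0.28 = 54.214
Step 5: 0.42 mL brought to 750 μL → factor 0.75/0.42 = 1.7857
Overall dilution factor = 3.2143 × 27.143 × 3 × 54.214 × 1.7857 = 25339
Stock = 0.118 nM × 25339 = 2990 nM = 2.99 μM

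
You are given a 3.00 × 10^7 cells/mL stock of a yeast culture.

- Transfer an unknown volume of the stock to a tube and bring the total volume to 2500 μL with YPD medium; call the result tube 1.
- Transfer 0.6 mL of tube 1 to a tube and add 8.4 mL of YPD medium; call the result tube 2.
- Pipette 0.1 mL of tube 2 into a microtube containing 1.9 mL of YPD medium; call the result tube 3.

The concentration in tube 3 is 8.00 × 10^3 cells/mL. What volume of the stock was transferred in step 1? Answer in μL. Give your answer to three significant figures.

Step 1: v brought to 2500 μL → factor = 2500 μL/v
Step 2: 0.6 mL + 8.4 mL = 9 mL total → factor 9/0.6 = 15
Step 3: 0.1 mL + 1.9 mL = 2 mL total → factor 2/0.1 = 20
Product of known-step factors = 300
Overall factor = 3.00 × 10^7 cells/mL / (8.00 × 10^3 cells/mL) = 3750
Step-1 factor = 3750 / 300 = 12.5
v = 2500 μL / 12.5 = 200 μL

200 μL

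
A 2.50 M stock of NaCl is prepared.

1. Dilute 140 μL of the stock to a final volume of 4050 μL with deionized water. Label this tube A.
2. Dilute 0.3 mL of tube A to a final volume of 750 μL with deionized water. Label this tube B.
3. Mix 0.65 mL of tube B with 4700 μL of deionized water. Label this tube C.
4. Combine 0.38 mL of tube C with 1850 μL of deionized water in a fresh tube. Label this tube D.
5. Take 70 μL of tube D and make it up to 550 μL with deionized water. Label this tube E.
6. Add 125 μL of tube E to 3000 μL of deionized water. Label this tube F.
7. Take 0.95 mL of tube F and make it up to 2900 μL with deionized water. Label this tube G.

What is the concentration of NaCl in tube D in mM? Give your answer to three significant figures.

Step 1: 140 μL brought to 4050 μL → factor 4050/140 = 28.929
Step 2: 0.3 mL brought to 750 μL → factor 0.75/0.3 = 2.5
Step 3: 0.65 mL + 4700 μL = 5.35 mL total → factor 5.35/0.65 = 8.2308
Step 4: 0.38 mL + 1850 μL = 2.23 mL total → factor 2.23/0.38 = 5.8684
Dilution factor through tube D = 28.929 × 2.5 × 8.2308 × 5.8684 = 3493.2
[tube D] = 2.50 M / 3493.2 = 0.0007157 M = 0.716 mM

0.716 mM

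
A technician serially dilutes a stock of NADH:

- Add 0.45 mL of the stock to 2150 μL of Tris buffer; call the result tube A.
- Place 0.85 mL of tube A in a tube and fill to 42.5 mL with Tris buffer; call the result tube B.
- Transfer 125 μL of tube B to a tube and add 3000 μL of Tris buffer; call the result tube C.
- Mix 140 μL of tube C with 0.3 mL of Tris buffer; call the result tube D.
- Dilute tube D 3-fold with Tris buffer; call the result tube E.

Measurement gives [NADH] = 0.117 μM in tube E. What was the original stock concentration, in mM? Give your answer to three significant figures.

Step 1: 0.45 mL + 2150 μL = 2.6 mL total → factor 2.6/0.45 = 5.7778
Step 2: 0.85 mL brought to 42.5 mL → factor 42.5/0.85 = 50
Step 3: 125 μL + 3000 μL = 3125 μL total → factor 3125/125 = 25
Step 4: 140 μL + 0.3 mL = 440 μL total → factor 440/140 = 3.1429
Step 5: 3-fold → factor 3
Overall dilution factor = 5.7778 × 50 × 25 × 3.1429 × 3 = 68095
Stock = 0.117 μM × 68095 = 7967 μM = 7.97 mM

7.97 mM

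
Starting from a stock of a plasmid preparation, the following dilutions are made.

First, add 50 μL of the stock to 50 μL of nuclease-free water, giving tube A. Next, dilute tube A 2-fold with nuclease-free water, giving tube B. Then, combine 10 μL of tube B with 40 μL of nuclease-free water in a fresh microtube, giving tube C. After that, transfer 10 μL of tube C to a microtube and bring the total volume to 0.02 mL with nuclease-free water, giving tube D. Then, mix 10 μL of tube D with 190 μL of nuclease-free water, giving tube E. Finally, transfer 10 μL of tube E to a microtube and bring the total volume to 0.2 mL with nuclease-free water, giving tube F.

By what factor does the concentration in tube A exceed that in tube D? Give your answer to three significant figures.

Step 1: 50 μL + 50 μL = 100 μL total → factor 100/50 = 2
Step 2: 2-fold → factor 2
Step 3: 10 μL + 40 μL = 50 μL total → factor 50/10 = 5
Step 4: 10 μL brought to 0.02 mL → factor 20/10 = 2
Dilution factor to tube A = 2; to tube D = 40
[tube A]/[tube D] = (factor to tube D)/(factor to tube A) = 40/2 = 20.0

20.0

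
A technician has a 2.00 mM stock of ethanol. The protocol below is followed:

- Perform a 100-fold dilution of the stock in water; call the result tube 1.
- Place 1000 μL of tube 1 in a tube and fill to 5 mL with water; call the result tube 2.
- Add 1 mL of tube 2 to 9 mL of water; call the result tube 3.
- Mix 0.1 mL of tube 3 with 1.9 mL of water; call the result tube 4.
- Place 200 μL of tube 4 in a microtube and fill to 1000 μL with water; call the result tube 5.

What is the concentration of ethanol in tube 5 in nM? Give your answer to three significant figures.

Step 1: 100-fold → factor 100
Step 2: 1000 μL brought to 5 mL → factor 5000/1000 = 5
Step 3: 1 mL + 9 mL = 10 mL total → factor 10/1 = 10
Step 4: 0.1 mL + 1.9 mL = 2 mL total → factor 2/0.1 = 20
Step 5: 200 μL brought to 1000 μL → factor 1000/200 = 5
Overall dilution factor = 100 × 5 × 10 × 20 × 5 = 5 × 10^5
Final = 2.00 mM / 5 × 10^5 = 4.000 × 10^-6 mM = 4.00 nM

4.00 nM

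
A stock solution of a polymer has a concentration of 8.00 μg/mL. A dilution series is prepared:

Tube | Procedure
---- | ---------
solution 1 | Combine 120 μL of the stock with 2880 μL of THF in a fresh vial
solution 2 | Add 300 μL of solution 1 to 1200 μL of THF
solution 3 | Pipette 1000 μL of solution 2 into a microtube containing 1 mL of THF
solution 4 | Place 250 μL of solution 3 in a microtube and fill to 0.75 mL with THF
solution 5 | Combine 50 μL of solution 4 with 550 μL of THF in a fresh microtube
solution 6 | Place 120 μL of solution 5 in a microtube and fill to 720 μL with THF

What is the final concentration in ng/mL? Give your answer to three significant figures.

0.148 ng/mL

Step 1: 120 μL + 2880 μL = 3000 μL total → factor 3000/120 = 25
Step 2: 300 μL + 1200 μL = 1500 μL total → factor 1500/300 = 5
Step 3: 1000 μL + 1 mL = 2000 μL total → factor 2000/1000 = 2
Step 4: 250 μL brought to 0.75 mL → factor 750/250 = 3
Step 5: 50 μL + 550 μL = 600 μL total → factor 600/50 = 12
Step 6: 120 μL brought to 720 μL → factor 720/120 = 6
Overall dilution factor = 25 × 5 × 2 × 3 × 12 × 6 = 54000
Final = 8.00 μg/mL / 54000 = 0.0001481 μg/mL = 0.148 ng/mL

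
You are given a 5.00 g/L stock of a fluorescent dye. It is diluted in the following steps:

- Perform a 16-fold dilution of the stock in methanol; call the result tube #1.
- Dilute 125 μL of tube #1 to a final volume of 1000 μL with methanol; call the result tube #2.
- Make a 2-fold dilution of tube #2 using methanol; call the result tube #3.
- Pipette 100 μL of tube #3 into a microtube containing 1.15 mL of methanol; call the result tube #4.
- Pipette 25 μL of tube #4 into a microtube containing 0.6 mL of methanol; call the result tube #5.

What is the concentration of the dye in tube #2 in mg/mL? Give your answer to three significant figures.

0.0391 mg/mL

Step 1: 16-fold → factor 16
Step 2: 125 μL brought to 1000 μL → factor 1000/125 = 8
Dilution factor through tube #2 = 16 × 8 = 128
[tube #2] = 5.00 g/L / 128 = 0.03906 g/L = 0.0391 mg/mL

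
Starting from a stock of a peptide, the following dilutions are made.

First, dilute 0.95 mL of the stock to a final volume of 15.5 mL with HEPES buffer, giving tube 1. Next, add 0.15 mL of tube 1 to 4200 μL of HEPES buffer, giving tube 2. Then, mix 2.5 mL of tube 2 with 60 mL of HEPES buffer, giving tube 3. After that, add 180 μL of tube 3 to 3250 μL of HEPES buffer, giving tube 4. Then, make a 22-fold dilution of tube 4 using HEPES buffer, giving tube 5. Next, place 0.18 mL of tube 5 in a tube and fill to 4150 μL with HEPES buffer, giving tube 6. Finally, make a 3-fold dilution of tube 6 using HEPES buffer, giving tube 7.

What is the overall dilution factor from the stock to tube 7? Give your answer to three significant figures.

3.43 × 10^8

Step 1: 0.95 mL brought to 15.5 mL → factor 15.5/0.95 = 16.316
Step 2: 0.15 mL + 4200 μL = 4.35 mL total → factor 4.35/0.15 = 29
Step 3: 2.5 mL + 60 mL = 62.5 mL total → factor 62.5/2.5 = 25
Step 4: 180 μL + 3250 μL = 3430 μL total → factor 3430/180 = 19.056
Step 5: 22-fold → factor 22
Step 6: 0.18 mL brought to 4150 μL → factor 4.15/0.18 = 23.056
Step 7: 3-fold → factor 3
Overall dilution factor = 16.316 × 29 × 25 × 19.056 × 22 × 23.056 × 3 = 3.4299 × 10^8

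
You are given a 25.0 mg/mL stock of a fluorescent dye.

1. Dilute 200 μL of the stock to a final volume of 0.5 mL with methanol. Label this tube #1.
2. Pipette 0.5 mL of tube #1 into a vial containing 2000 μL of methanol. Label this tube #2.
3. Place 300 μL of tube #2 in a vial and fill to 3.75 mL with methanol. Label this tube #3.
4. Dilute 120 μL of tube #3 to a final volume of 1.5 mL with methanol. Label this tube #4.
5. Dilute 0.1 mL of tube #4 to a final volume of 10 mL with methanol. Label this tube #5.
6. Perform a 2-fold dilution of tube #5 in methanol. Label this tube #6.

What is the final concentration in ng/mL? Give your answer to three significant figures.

Step 1: 200 μL brought to 0.5 mL → factor 500/200 = 2.5
Step 2: 0.5 mL + 2000 μL = 2.5 mL total → factor 2.5/0.5 = 5
Step 3: 300 μL brought to 3.75 mL → factor 3750/300 = 12.5
Step 4: 120 μL brought to 1.5 mL → factor 1500/120 = 12.5
Step 5: 0.1 mL brought to 10 mL → factor 10/0.1 = 100
Step 6: 2-fold → factor 2
Overall dilution factor = 2.5 × 5 × 12.5 × 12.5 × 100 × 2 = 3.9062 × 10^5
Final = 25.0 mg/mL / 3.9062 × 10^5 = 6.400 × 10^-5 mg/mL = 64.0 ng/mL

64.0 ng/mL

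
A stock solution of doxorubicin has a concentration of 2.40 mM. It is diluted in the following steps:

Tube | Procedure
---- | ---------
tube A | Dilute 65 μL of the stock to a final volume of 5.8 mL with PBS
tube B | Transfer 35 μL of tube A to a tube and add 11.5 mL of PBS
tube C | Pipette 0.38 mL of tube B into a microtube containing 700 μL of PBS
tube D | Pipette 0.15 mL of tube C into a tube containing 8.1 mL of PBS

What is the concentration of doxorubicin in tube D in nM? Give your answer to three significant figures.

Step 1: 65 μL brought to 5.8 mL → factor 5800/65 = 89.231
Step 2: 35 μL + 11.5 mL = 11535 μL total → factor 11535/35 = 329.57
Step 3: 0.38 mL + 700 μL = 1.08 mL total → factor 1.08/0.38 = 2.8421
Step 4: 0.15 mL + 8.1 mL = 8.25 mL total → factor 8.25/0.15 = 55
Overall dilution factor = 89.231 × 329.57 × 2.8421 × 55 = 4.5969 × 10^6
Final = 2.40 mM / 4.5969 × 10^6 = 5.221 × 10^-7 mM = 0.522 nM

0.522 nM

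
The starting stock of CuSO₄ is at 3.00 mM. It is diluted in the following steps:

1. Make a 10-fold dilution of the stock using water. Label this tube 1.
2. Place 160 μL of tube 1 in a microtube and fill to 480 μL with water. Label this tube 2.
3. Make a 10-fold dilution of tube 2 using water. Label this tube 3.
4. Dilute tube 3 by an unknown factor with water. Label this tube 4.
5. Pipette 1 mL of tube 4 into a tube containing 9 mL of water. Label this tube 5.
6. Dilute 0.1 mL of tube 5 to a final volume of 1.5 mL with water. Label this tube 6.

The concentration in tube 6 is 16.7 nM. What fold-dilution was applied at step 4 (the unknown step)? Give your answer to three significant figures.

3.99-fold

Step 1: 10-fold → factor 10
Step 2: 160 μL brought to 480 μL → factor 480/160 = 3
Step 3: 10-fold → factor 10
Step 4: unknown factor x
Step 5: 1 mL + 9 mL = 10 mL total → factor 10/1 = 10
Step 6: 0.1 mL brought to 1.5 mL → factor 1.5/0.1 = 15
Product of known-step factors = 45000
Overall factor = 3.00 mM / (16.7 nM) = 1.7964 × 10^5
x = 1.7964 × 10^5 / 45000 = 3.99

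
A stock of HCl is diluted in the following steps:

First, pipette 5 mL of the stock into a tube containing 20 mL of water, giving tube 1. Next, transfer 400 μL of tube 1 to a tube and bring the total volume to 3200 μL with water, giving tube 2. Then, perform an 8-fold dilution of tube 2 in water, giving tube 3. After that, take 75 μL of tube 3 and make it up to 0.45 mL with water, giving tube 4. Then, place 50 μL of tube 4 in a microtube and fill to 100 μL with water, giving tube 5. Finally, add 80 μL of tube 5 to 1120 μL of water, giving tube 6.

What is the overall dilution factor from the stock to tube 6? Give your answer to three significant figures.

5.76 × 10^4

Step 1: 5 mL + 20 mL = 25 mL total → factor 25/5 = 5
Step 2: 400 μL brought to 3200 μL → factor 3200/400 = 8
Step 3: 8-fold → factor 8
Step 4: 75 μL brought to 0.45 mL → factor 450/75 = 6
Step 5: 50 μL brought to 100 μL → factor 100/50 = 2
Step 6: 80 μL + 1120 μL = 1200 μL total → factor 1200/80 = 15
Overall dilution factor = 5 × 8 × 8 × 6 × 2 × 15 = 57600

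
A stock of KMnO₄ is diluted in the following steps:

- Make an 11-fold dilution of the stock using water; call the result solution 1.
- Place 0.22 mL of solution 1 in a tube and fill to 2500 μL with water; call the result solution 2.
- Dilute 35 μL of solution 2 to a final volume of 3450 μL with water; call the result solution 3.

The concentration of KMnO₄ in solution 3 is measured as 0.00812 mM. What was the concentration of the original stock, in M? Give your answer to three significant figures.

0.100 M

Step 1: 11-fold → factor 11
Step 2: 0.22 mL brought to 2500 μL → factor 2.5/0.22 = 11.364
Step 3: 35 μL brought to 3450 μL → factor 3450/35 = 98.571
Overall dilution factor = 11 × 11.364 × 98.571 = 12321
Stock = 0.00812 mM × 12321 = 100.0 mM = 0.100 M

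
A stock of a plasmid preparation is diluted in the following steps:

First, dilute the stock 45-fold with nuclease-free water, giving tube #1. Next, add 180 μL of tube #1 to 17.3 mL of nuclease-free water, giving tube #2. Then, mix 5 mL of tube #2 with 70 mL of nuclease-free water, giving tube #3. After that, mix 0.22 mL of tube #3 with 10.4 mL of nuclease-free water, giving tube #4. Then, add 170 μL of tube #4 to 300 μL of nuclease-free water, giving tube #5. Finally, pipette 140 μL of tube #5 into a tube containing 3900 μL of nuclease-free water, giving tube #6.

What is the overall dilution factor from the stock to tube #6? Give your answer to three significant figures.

Step 1: 45-fold → factor 45
Step 2: 180 μL + 17.3 mL = 17480 μL total → factor 17480/180 = 97.111
Step 3: 5 mL + 70 mL = 75 mL total → factor 75/5 = 15
Step 4: 0.22 mL + 10.4 mL = 10.62 mL total → factor 10.62/0.22 = 48.273
Step 5: 170 μL + 300 μL = 470 μL total → factor 470/170 = 2.7647
Step 6: 140 μL + 3900 μL = 4040 μL total → factor 4040/140 = 28.857
Overall dilution factor = 45 × 97.111 × 15 × 48.273 × 2.7647 × 28.857 = 2.5245 × 10^8

2.52 × 10^8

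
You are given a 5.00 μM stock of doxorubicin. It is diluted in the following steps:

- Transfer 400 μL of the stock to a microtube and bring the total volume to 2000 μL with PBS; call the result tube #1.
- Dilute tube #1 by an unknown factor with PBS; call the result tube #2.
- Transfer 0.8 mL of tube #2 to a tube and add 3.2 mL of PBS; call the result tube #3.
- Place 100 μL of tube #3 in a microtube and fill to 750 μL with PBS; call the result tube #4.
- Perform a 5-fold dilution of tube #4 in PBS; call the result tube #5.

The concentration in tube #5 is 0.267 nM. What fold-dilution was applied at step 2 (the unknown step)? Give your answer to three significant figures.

Step 1: 400 μL brought to 2000 μL → factor 2000/400 = 5
Step 2: unknown factor x
Step 3: 0.8 mL + 3.2 mL = 4 mL total → factor 4/0.8 = 5
Step 4: 100 μL brought to 750 μL → factor 750/100 = 7.5
Step 5: 5-fold → factor 5
Product of known-step factors = 937.5
Overall factor = 5.00 μM / (0.267 nM) = 18727
x = 18727 / 937.5 = 20.0

20.0-fold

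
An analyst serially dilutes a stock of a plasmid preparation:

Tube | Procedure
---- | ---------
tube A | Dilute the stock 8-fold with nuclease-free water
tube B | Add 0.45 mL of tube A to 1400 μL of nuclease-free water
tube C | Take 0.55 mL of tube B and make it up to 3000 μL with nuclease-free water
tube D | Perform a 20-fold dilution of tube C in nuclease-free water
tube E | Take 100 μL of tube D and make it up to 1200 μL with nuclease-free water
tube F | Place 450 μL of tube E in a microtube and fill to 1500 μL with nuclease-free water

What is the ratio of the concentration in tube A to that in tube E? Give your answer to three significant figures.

5.38 × 10^3

Step 1: 8-fold → factor 8
Step 2: 0.45 mL + 1400 μL = 1.85 mL total → factor 1.85/0.45 = 4.1111
Step 3: 0.55 mL brought to 3000 μL → factor 3/0.55 = 5.4545
Step 4: 20-fold → factor 20
Step 5: 100 μL brought to 1200 μL → factor 1200/100 = 12
Dilution factor to tube A = 8; to tube E = 43055
[tube A]/[tube E] = (factor to tube E)/(factor to tube A) = 43055/8 = 5.38 × 10^3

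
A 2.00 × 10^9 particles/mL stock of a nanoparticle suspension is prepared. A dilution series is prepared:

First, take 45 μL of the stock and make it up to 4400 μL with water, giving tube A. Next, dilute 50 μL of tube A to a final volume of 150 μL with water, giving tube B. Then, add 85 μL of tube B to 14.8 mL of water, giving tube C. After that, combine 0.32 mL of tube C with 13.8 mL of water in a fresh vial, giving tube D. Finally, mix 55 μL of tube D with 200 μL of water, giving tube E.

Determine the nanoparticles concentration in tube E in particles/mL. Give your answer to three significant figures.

Step 1: 45 μL brought to 4400 μL → factor 4400/45 = 97.778
Step 2: 50 μL brought to 150 μL → factor 150/50 = 3
Step 3: 85 μL + 14.8 mL = 14885 μL total → factor 14885/85 = 175.12
Step 4: 0.32 mL + 13.8 mL = 14.12 mL total → factor 14.12/0.32 = 44.125
Step 5: 55 μL + 200 μL = 255 μL total → factor 255/55 = 4.6364
Overall dilution factor = 97.778 × 3 × 175.12 × 44.125 × 4.6364 = 1.0509 × 10^7
Final = 2.00 × 10^9 particles/mL / 1.0509 × 10^7 = 190 particles/mL

190 particles/mL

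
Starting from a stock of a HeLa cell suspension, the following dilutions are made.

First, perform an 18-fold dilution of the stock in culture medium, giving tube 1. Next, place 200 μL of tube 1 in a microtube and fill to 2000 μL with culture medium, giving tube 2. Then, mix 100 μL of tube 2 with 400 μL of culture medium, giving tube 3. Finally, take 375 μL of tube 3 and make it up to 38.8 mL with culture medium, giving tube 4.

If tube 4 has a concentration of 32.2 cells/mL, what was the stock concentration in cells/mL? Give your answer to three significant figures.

Step 1: 18-fold → factor 18
Step 2: 200 μL brought to 2000 μL → factor 2000/200 = 10
Step 3: 100 μL + 400 μL = 500 μL total → factor 500/100 = 5
Step 4: 375 μL brought to 38.8 mL → factor 38800/375 = 103.47
Overall dilution factor = 18 × 10 × 5 × 103.47 = 93120
Stock = 32.2 cells/mL × 93120 = 3.00 × 10^6 cells/mL

3.00 × 10^6 cells/mL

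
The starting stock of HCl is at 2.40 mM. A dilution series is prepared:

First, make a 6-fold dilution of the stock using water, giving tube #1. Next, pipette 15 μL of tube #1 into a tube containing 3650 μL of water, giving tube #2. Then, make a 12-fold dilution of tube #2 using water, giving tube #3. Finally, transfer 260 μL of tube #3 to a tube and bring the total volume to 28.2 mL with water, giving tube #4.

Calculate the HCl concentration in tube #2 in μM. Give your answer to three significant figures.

1.64 μM

Step 1: 6-fold → factor 6
Step 2: 15 μL + 3650 μL = 3665 μL total → factor 3665/15 = 244.33
Dilution factor through tube #2 = 6 × 244.33 = 1466
[tube #2] = 2.40 mM / 1466 = 0.001637 mM = 1.64 μM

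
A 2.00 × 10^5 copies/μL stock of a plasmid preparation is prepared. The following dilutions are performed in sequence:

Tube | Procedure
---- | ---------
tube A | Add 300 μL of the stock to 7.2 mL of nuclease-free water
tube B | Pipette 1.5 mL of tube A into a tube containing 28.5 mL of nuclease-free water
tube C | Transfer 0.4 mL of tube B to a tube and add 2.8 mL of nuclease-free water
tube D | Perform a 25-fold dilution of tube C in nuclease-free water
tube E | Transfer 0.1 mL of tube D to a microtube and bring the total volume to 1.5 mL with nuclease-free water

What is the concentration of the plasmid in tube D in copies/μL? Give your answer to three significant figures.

2.00 copies/μL

Step 1: 300 μL + 7.2 mL = 7500 μL total → factor 7500/300 = 25
Step 2: 1.5 mL + 28.5 mL = 30 mL total → factor 30/1.5 = 20
Step 3: 0.4 mL + 2.8 mL = 3.2 mL total → factor 3.2/0.4 = 8
Step 4: 25-fold → factor 25
Dilution factor through tube D = 25 × 20 × 8 × 25 = 1 × 10^5
[tube D] = 2.00 × 10^5 copies/μL / 1 × 10^5 = 2.00 copies/μL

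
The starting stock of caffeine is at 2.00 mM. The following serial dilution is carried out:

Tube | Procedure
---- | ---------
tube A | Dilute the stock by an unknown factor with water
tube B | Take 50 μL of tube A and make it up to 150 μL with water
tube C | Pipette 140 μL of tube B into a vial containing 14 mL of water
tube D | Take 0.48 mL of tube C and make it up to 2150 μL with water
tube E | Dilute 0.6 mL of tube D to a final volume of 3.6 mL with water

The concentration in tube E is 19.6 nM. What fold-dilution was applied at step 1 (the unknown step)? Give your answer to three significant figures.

12.5-fold

Step 1: unknown factor x
Step 2: 50 μL brought to 150 μL → factor 150/50 = 3
Step 3: 140 μL + 14 mL = 14140 μL total → factor 14140/140 = 101
Step 4: 0.48 mL brought to 2150 μL → factor 2.15/0.48 = 4.4792
Step 5: 0.6 mL brought to 3.6 mL → factor 3.6/0.6 = 6
Product of known-step factors = 8143.1
Overall factor = 2.00 mM / (19.6 nM) = 1.0204 × 10^5
x = 1.0204 × 10^5 / 8143.1 = 12.5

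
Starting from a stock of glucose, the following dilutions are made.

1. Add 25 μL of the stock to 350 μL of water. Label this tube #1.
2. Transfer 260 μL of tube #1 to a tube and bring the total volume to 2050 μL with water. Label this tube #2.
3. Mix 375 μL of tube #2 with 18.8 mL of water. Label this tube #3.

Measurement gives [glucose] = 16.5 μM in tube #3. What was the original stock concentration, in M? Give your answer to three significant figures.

0.0998 M

Step 1: 25 μL + 350 μL = 375 μL total → factor 375/25 = 15
Step 2: 260 μL brought to 2050 μL → factor 2050/260 = 7.8846
Step 3: 375 μL + 18.8 mL = 19175 μL total → factor 19175/375 = 51.133
Overall dilution factor = 15 × 7.8846 × 51.133 = 6047.5
Stock = 16.5 μM × 6047.5 = 9.978 × 10^4 μM = 0.0998 M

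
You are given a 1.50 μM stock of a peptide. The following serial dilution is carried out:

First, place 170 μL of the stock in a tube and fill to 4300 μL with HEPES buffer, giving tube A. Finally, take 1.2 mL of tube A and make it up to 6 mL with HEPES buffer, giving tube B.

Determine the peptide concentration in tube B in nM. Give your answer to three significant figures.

11.9 nM

Step 1: 170 μL brought to 4300 μL → factor 4300/170 = 25.294
Step 2: 1.2 mL brought to 6 mL → factor 6/1.2 = 5
Overall dilution factor = 25.294 × 5 = 126.47
Final = 1.50 μM / 126.47 = 0.01186 μM = 11.9 nM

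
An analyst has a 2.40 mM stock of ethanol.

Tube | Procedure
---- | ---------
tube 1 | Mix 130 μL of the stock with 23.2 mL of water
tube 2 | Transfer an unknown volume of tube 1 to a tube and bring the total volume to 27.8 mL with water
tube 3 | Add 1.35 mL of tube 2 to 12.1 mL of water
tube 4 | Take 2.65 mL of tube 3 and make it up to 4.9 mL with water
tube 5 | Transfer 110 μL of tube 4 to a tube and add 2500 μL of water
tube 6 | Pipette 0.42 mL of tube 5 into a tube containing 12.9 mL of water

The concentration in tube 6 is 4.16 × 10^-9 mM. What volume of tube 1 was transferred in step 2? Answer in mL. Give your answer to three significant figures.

0.120 mL

Step 1: 130 μL + 23.2 mL = 23330 μL total → factor 23330/130 = 179.46
Step 2: v brought to 27.8 mL → factor = 27.8 mL/v
Step 3: 1.35 mL + 12.1 mL = 13.45 mL total → factor 13.45/1.35 = 9.963
Step 4: 2.65 mL brought to 4.9 mL → factor 4.9/2.65 = 1.8491
Step 5: 110 μL + 2500 μL = 2610 μL total → factor 2610/110 = 23.727
Step 6: 0.42 mL + 12.9 mL = 13.32 mL total → factor 13.32/0.42 = 31.714
Product of known-step factors = 2.4878 × 10^6
Overall factor = 2.40 mM / (4.16 × 10^-9 mM) = 5.7692 × 10^8
Step-2 factor = 5.7692 × 10^8 / 2.4878 × 10^6 = 231.9
v = 27.8 mL / 231.9 = 0.120 mL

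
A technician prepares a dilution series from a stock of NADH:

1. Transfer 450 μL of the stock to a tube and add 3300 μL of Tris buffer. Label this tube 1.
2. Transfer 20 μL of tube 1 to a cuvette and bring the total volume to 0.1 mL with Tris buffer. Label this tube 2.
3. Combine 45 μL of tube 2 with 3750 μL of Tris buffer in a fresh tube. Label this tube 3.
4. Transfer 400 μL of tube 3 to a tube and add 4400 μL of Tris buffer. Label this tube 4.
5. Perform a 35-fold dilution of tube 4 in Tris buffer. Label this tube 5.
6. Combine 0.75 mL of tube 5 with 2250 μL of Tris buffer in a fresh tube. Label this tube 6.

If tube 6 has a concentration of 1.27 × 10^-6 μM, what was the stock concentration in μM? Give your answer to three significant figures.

7.50 μM

Step 1: 450 μL + 3300 μL = 3750 μL total → factor 3750/450 = 8.3333
Step 2: 20 μL brought to 0.1 mL → factor 100/20 = 5
Step 3: 45 μL + 3750 μL = 3795 μL total → factor 3795/45 = 84.333
Step 4: 400 μL + 4400 μL = 4800 μL total → factor 4800/400 = 12
Step 5: 35-fold → factor 35
Step 6: 0.75 mL + 2250 μL = 3 mL total → factor 3/0.75 = 4
Overall dilution factor = 8.3333 × 5 × 84.333 × 12 × 35 × 4 = 5.9033 × 10^6
Stock = 1.27 × 10^-6 μM × 5.9033 × 10^6 = 7.50 μM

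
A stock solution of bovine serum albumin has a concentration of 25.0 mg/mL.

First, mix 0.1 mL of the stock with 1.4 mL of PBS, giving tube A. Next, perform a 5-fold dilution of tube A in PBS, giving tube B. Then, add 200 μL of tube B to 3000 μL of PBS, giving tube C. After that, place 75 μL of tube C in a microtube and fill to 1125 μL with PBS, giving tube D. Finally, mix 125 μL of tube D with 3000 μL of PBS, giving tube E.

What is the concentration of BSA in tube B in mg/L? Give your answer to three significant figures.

Step 1: 0.1 mL + 1.4 mL = 1.5 mL total → factor 1.5/0.1 = 15
Step 2: 5-fold → factor 5
Dilution factor through tube B = 15 × 5 = 75
[tube B] = 25.0 mg/mL / 75 = 0.3333 mg/mL = 333 mg/L

333 mg/L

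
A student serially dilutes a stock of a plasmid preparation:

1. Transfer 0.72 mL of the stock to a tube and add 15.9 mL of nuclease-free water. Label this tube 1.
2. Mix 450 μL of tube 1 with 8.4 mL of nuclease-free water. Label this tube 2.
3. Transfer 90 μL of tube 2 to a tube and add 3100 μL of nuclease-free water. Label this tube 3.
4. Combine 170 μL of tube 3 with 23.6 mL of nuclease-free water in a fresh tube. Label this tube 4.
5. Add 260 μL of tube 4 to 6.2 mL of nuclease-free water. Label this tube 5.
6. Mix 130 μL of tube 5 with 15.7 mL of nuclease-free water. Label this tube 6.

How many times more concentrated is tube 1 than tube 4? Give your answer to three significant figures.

Step 1: 0.72 mL + 15.9 mL = 16.62 mL total → factor 16.62/0.72 = 23.083
Step 2: 450 μL + 8.4 mL = 8850 μL total → factor 8850/450 = 19.667
Step 3: 90 μL + 3100 μL = 3190 μL total → factor 3190/90 = 35.444
Step 4: 170 μL + 23.6 mL = 23770 μL total → factor 23770/170 = 139.82
Dilution factor to tube 1 = 23.083; to tube 4 = 2.2499 × 10^6
[tube 1]/[tube 4] = (factor to tube 4)/(factor to tube 1) = 2.2499 × 10^6/23.083 = 9.75 × 10^4

9.75 × 10^4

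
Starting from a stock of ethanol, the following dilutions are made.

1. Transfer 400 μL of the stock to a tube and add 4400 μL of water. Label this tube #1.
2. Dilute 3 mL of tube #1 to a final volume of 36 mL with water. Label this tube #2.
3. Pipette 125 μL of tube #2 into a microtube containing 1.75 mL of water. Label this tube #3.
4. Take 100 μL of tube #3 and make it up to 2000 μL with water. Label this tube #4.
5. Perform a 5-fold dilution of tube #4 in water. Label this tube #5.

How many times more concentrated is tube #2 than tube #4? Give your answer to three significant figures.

Step 1: 400 μL + 4400 μL = 4800 μL total → factor 4800/400 = 12
Step 2: 3 mL brought to 36 mL → factor 36/3 = 12
Step 3: 125 μL + 1.75 mL = 1875 μL total → factor 1875/125 = 15
Step 4: 100 μL brought to 2000 μL → factor 2000/100 = 20
Dilution factor to tube #2 = 144; to tube #4 = 43200
[tube #2]/[tube #4] = (factor to tube #4)/(factor to tube #2) = 43200/144 = 300

300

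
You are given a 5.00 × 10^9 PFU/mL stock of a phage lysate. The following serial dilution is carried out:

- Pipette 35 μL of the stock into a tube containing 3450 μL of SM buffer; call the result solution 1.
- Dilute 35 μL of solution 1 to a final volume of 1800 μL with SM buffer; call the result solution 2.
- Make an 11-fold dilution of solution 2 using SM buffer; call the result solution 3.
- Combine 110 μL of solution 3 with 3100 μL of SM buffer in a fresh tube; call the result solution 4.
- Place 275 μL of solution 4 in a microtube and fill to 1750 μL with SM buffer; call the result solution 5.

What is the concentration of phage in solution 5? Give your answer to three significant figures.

478 PFU/mL

Step 1: 35 μL + 3450 μL = 3485 μL total → factor 3485/35 = 99.571
Step 2: 35 μL brought to 1800 μL → factor 1800/35 = 51.429
Step 3: 11-fold → factor 11
Step 4: 110 μL + 3100 μL = 3210 μL total → factor 3210/110 = 29.182
Step 5: 275 μL brought to 1750 μL → factor 1750/275 = 6.3636
Overall dilution factor = 99.571 × 51.429 × 11 × 29.182 × 6.3636 = 1.046 × 10^7
Final = 5.00 × 10^9 PFU/mL / 1.046 × 10^7 = 478 PFU/mL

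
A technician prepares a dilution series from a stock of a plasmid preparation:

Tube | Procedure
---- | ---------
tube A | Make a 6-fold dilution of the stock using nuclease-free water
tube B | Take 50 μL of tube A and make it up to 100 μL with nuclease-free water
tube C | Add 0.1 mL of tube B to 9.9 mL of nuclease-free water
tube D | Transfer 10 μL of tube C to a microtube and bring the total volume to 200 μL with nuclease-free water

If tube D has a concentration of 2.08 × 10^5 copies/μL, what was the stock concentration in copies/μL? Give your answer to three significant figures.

4.99 × 10^9 copies/μL

Step 1: 6-fold → factor 6
Step 2: 50 μL brought to 100 μL → factor 100/50 = 2
Step 3: 0.1 mL + 9.9 mL = 10 mL total → factor 10/0.1 = 100
Step 4: 10 μL brought to 200 μL → factor 200/10 = 20
Overall dilution factor = 6 × 2 × 100 × 20 = 24000
Stock = 2.08 × 10^5 copies/μL × 24000 = 4.99 × 10^9 copies/μL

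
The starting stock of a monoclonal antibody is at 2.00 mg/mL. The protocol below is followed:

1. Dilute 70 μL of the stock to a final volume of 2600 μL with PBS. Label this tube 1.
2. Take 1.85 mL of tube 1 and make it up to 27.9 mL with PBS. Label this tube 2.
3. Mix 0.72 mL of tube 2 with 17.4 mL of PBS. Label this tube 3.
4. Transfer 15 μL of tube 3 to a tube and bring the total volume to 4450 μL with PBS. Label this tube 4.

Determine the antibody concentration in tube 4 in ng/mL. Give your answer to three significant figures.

0.478 ng/mL

Step 1: 70 μL brought to 2600 μL → factor 2600/70 = 37.143
Step 2: 1.85 mL brought to 27.9 mL → factor 27.9/1.85 = 15.081
Step 3: 0.72 mL + 17.4 mL = 18.12 mL total → factor 18.12/0.72 = 25.167
Step 4: 15 μL brought to 4450 μL → factor 4450/15 = 296.67
Overall dilution factor = 37.143 × 15.081 × 25.167 × 296.67 = 4.1822 × 10^6
Final = 2.00 mg/mL / 4.1822 × 10^6 = 4.782 × 10^-7 mg/mL = 0.478 ng/mL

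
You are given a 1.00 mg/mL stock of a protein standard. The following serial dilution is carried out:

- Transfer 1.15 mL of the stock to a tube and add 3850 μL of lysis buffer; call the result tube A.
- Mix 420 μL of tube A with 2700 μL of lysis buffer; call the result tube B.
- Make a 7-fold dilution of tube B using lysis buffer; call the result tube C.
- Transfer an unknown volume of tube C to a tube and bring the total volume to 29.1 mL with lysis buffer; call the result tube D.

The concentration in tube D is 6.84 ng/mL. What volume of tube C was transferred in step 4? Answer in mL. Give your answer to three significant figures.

Step 1: 1.15 mL + 3850 μL = 5 mL total → factor 5/1.15 = 4.3478
Step 2: 420 μL + 2700 μL = 3120 μL total → factor 3120/420 = 7.4286
Step 3: 7-fold → factor 7
Step 4: v brought to 29.1 mL → factor = 29.1 mL/v
Product of known-step factors = 226.09
Overall factor = 1.00 mg/mL / (6.84 ng/mL) = 1.462 × 10^5
Step-4 factor = 1.462 × 10^5 / 226.09 = 646.65
v = 29.1 mL / 646.65 = 0.0450 mL

0.0450 mL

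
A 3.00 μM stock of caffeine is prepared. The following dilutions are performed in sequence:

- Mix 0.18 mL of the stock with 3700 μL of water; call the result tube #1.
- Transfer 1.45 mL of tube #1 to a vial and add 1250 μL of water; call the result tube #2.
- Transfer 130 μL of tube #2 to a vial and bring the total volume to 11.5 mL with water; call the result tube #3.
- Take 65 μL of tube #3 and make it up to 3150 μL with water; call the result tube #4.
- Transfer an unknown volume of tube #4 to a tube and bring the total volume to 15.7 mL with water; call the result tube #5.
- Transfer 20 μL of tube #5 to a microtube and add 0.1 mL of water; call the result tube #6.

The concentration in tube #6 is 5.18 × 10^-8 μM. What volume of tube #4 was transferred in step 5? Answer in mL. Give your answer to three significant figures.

Step 1: 0.18 mL + 3700 μL = 3.88 mL total → factor 3.88/0.18 = 21.556
Step 2: 1.45 mL + 1250 μL = 2.7 mL total → factor 2.7/1.45 = 1.8621
Step 3: 130 μL brought to 11.5 mL → factor 11500/130 = 88.462
Step 4: 65 μL brought to 3150 μL → factor 3150/65 = 48.462
Step 5: v brought to 15.7 mL → factor = 15.7 mL/v
Step 6: 20 μL + 0.1 mL = 120 μL total → factor 120/20 = 6
Product of known-step factors = 1.0324 × 10^6
Overall factor = 3.00 μM / (5.18 × 10^-8 μM) = 5.7915 × 10^7
Step-5 factor = 5.7915 × 10^7 / 1.0324 × 10^6 = 56.096
v = 15.7 mL / 56.096 = 0.280 mL

0.280 mL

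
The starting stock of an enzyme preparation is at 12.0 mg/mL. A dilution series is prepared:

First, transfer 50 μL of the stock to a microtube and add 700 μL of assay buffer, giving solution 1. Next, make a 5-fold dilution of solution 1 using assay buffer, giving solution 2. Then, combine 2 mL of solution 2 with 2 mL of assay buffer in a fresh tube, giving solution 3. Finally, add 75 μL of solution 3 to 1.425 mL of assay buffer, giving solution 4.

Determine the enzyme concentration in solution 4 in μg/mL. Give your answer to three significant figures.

4.00 μg/mL

Step 1: 50 μL + 700 μL = 750 μL total → factor 750/50 = 15
Step 2: 5-fold → factor 5
Step 3: 2 mL + 2 mL = 4 mL total → factor 4/2 = 2
Step 4: 75 μL + 1.425 mL = 1500 μL total → factor 1500/75 = 20
Overall dilution factor = 15 × 5 × 2 × 20 = 3000
Final = 12.0 mg/mL / 3000 = 0.004000 mg/mL = 4.00 μg/mL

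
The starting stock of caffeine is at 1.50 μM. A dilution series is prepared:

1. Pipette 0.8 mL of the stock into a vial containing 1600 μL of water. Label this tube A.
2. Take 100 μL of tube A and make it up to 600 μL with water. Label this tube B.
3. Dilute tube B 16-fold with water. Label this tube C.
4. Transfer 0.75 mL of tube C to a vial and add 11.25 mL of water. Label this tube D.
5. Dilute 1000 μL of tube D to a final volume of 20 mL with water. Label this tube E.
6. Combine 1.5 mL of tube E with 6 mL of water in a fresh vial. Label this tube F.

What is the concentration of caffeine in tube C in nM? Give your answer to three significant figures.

Step 1: 0.8 mL + 1600 μL = 2.4 mL total → factor 2.4/0.8 = 3
Step 2: 100 μL brought to 600 μL → factor 600/100 = 6
Step 3: 16-fold → factor 16
Dilution factor through tube C = 3 × 6 × 16 = 288
[tube C] = 1.50 μM / 288 = 0.005208 μM = 5.21 nM

5.21 nM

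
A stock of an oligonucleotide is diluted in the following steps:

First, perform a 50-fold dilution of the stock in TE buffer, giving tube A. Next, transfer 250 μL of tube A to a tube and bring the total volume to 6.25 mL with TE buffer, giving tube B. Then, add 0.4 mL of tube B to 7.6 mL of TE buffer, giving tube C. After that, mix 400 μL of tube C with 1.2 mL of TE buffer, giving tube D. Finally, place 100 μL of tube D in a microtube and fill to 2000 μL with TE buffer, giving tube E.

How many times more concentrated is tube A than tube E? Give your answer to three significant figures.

Step 1: 50-fold → factor 50
Step 2: 250 μL brought to 6.25 mL → factor 6250/250 = 25
Step 3: 0.4 mL + 7.6 mL = 8 mL total → factor 8/0.4 = 20
Step 4: 400 μL + 1.2 mL = 1600 μL total → factor 1600/400 = 4
Step 5: 100 μL brought to 2000 μL → factor 2000/100 = 20
Dilution factor to tube A = 50; to tube E = 2 × 10^6
[tube A]/[tube E] = (factor to tube E)/(factor to tube A) = 2 × 10^6/50 = 4.00 × 10^4

4.00 × 10^4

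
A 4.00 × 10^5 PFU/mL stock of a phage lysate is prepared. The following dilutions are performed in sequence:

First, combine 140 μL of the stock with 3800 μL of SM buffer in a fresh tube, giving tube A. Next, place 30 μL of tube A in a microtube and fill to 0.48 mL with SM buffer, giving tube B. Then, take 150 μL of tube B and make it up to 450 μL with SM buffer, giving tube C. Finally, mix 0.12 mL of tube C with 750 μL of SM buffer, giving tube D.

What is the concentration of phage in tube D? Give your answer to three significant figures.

40.8 PFU/mL

Step 1: 140 μL + 3800 μL = 3940 μL total → factor 3940/140 = 28.143
Step 2: 30 μL brought to 0.48 mL → factor 480/30 = 16
Step 3: 150 μL brought to 450 μL → factor 450/150 = 3
Step 4: 0.12 mL + 750 μL = 0.87 mL total → factor 0.87/0.12 = 7.25
Overall dilution factor = 28.143 × 16 × 3 × 7.25 = 9793.7
Final = 4.00 × 10^5 PFU/mL / 9793.7 = 40.8 PFU/mL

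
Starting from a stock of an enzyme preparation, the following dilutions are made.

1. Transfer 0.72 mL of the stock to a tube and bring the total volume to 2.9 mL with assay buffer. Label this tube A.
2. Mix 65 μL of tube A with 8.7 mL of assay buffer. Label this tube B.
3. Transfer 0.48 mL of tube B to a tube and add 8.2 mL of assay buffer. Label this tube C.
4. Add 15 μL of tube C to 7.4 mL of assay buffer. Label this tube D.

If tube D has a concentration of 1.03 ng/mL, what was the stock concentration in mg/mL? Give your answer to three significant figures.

Step 1: 0.72 mL brought to 2.9 mL → factor 2.9/0.72 = 4.0278
Step 2: 65 μL + 8.7 mL = 8765 μL total → factor 8765/65 = 134.85
Step 3: 0.48 mL + 8.2 mL = 8.68 mL total → factor 8.68/0.48 = 18.083
Step 4: 15 μL + 7.4 mL = 7415 μL total → factor 7415/15 = 494.33
Overall dilution factor = 4.0278 × 134.85 × 18.083 × 494.33 = 4.8551 × 10^6
Stock = 1.03 ng/mL × 4.8551 × 10^6 = 5.001 × 10^6 ng/mL = 5.00 mg/mL

5.00 mg/mL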